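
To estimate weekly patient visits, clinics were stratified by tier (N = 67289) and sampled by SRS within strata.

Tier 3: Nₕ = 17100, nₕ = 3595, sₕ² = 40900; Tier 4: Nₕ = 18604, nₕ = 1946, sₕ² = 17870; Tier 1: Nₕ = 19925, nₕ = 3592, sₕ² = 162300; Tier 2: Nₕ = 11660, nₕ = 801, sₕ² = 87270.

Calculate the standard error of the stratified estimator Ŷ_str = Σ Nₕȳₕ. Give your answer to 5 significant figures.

Var(Ŷ_str) = Σₕ Nₕ²(1 − fₕ)sₕ²/nₕ.
Tier 3: 17100²·(1 − 3595/17100)·40900/3595 = 2.6273329 × 10^9.
Tier 4: 18604²·(1 − 1946/18604)·17870/1946 = 2.8458428 × 10^9.
Tier 1: 19925²·(1 − 3592/19925)·162300/3592 = 1.4704372 × 10^10.
Tier 2: 11660²·(1 − 801/11660)·87270/801 = 1.3794973 × 10^10.
Sum = 3.3972521 × 10^10.
SE = √(3.3972521 × 10^10) = 184320.

184320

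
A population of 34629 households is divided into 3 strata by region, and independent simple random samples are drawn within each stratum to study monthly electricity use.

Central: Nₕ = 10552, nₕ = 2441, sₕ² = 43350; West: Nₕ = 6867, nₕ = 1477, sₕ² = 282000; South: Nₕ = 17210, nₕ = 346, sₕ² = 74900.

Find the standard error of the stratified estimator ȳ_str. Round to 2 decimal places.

Var(ȳ_str) = Σₕ Wₕ²(1 − fₕ)sₕ²/nₕ with Wₕ = Nₕ/N, N = 34629.
Central: Wₕ = 0.30471570; term = 0.30471570²·(1 − 0.23133055)·43350/2441 = 1.2675077.
West: Wₕ = 0.19830200; term = 0.19830200²·(1 − 0.21508665)·282000/1477 = 5.8931097.
South: Wₕ = 0.49698230; term = 0.49698230²·(1 − 0.02010459)·74900/346 = 52.392278.
Sum = 59.552895.
SE = √(59.552895) = 7.72.

7.72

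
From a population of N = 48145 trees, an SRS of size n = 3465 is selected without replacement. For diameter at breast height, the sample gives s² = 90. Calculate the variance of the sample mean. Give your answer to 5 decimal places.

0.02410

Under SRS without replacement, Var(ȳ) = (1 − f)·s²/n with f = n/N = 3465/48145 = 0.07197009.
Var(ȳ) = (1 − 0.07197009)·90/3465 = 0.92802991·0.025974026 = 0.024104673.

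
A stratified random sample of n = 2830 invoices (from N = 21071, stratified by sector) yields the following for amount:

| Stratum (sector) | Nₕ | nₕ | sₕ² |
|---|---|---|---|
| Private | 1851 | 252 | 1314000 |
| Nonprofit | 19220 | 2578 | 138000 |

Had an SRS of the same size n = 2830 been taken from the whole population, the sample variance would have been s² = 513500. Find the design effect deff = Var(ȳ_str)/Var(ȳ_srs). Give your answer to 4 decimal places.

0.4668

Var(ȳ_str) = Σ Wₕ²(1−fₕ)sₕ²/nₕ with Wₕ = Nₕ/21071:
  Private: (1851/21071)²·(1−252/1851)·1314000/252 = 34.759972
  Nonprofit: (19220/21071)²·(1−2578/19220)·138000/2578 = 38.56424
  → Var(ȳ_str) = 73.324212.
Var(ȳ_srs) = (1 − 2830/21071)·513500/2830 = 157.07878.
deff = 73.324212 / 157.07878 = 0.4668.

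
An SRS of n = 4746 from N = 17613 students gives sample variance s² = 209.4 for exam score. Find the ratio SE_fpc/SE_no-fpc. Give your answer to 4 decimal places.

f = n/N = 4746/17613 = 0.26946006.
SE_no-fpc = √(s²/n) = 0.21005086; SE_fpc = √((1−f)s²/n) = 0.1795339.
Ratio = √(1−f) = 0.85471629.

0.8547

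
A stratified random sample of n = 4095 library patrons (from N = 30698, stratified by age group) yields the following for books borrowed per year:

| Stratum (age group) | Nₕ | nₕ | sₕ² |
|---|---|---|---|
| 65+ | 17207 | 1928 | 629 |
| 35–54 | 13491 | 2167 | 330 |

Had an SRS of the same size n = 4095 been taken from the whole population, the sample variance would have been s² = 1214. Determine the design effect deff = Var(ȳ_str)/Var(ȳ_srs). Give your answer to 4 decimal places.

Var(ȳ_str) = Σ Wₕ²(1−fₕ)sₕ²/nₕ with Wₕ = Nₕ/30698:
  65+: (17207/30698)²·(1−1928/17207)·629/1928 = 0.091017215
  35–54: (13491/30698)²·(1−2167/13491)·330/2167 = 0.0246876
  → Var(ȳ_str) = 0.11570482.
Var(ȳ_srs) = (1 − 4095/30698)·1214/4095 = 0.25691255.
deff = 0.11570482 / 0.25691255 = 0.4504.

0.4504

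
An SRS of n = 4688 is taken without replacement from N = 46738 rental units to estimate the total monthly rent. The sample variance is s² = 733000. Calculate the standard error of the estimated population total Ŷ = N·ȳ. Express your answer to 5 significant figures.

Var(Ŷ) = N²·Var(ȳ) = N²·(1 − n/N)·s²/n.
f = 4688/46738 = 0.10030382; Var(ȳ) = 0.89969618·733000/4688 = 140.67349.
Var(Ŷ) = 46738² · 140.67349 = 3.0729289 × 10^11.
SE(Ŷ) = √(3.0729289 × 10^11) = 554340.

554340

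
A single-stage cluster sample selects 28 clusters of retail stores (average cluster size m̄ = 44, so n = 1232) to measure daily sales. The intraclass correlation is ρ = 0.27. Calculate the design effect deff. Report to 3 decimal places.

12.610

deff = 1 + (44 − 1)·0.27 = 1 + 11.61 = 12.61.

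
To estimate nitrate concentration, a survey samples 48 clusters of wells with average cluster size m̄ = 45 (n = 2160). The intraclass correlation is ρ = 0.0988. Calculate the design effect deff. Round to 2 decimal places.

deff = 1 + (45 − 1)·0.0988 = 1 + 4.3472 = 5.3472.

5.35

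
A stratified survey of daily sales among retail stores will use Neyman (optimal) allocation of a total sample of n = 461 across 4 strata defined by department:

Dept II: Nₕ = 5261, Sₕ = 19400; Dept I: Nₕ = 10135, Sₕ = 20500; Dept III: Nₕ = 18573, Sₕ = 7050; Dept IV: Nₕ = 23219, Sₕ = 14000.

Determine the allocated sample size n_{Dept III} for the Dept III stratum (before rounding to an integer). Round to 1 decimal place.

78.8

Neyman allocation: nₕ = n·NₕSₕ / Σⱼ NⱼSⱼ.
Σ NⱼSⱼ = 5261·19400 + 10135·20500 + 18573·7050 + 23219·14000 = 7.6583655 × 10^8.
n_{Dept III} = 461·18573·7050 / (7.6583655 × 10^8) = 78.8.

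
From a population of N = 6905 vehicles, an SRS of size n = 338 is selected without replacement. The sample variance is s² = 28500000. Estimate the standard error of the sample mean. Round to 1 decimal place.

Under SRS without replacement, Var(ȳ) = (1 − f)·s²/n with f = n/N = 338/6905 = 0.04895004.
Var(ȳ) = (1 − 0.04895004)·28500000/338 = 0.95104996·84319.527 = 80192.083.
SE(ȳ) = √(80192.083) = 283.2.

283.2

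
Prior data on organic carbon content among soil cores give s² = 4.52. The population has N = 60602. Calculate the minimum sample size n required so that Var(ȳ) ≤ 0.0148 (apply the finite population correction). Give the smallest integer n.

304

Without fpc, n₀ = s²/D = 4.52/0.0148 = 305.4054.
With fpc, (1 − n/N)·s²/n ≤ D requires n ≥ n₀/(1 + n₀/N) = 305.4054/(1 + 305.4054/60602) = 303.8740.
Rounding up, n = 304.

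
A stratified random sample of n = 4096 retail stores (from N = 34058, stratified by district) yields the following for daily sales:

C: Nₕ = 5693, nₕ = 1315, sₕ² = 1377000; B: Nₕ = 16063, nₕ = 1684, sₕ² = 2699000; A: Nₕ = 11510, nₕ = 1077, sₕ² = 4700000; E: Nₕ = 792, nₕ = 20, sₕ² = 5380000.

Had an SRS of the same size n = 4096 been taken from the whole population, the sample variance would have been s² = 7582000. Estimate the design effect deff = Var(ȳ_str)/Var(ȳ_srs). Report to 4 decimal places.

Var(ȳ_str) = Σ Wₕ²(1−fₕ)sₕ²/nₕ with Wₕ = Nₕ/34058:
  C: (5693/34058)²·(1−1315/5693)·1377000/1315 = 22.500224
  B: (16063/34058)²·(1−1684/16063)·2699000/1684 = 319.13751
  A: (11510/34058)²·(1−1077/11510)·4700000/1077 = 451.78146
  E: (792/34058)²·(1−20/792)·5380000/20 = 141.79355
  → Var(ȳ_str) = 935.21274.
Var(ȳ_srs) = (1 − 4096/34058)·7582000/4096 = 1628.454.
deff = 935.21274 / 1628.454 = 0.5743.

0.5743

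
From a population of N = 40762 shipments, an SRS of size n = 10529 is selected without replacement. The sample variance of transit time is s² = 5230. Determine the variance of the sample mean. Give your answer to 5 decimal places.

Under SRS without replacement, Var(ȳ) = (1 − f)·s²/n with f = n/N = 10529/40762 = 0.25830430.
Var(ȳ) = (1 − 0.25830430)·5230/10529 = 0.74169570·0.49672334 = 0.36841756.

0.36842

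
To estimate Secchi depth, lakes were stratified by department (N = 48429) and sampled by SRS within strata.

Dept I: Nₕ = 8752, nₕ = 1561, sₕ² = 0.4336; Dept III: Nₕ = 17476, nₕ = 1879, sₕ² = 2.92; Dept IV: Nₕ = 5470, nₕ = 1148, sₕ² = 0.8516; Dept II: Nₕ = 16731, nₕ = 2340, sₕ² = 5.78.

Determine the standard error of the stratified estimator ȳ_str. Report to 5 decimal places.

0.02119

Var(ȳ_str) = Σₕ Wₕ²(1 − fₕ)sₕ²/nₕ with Wₕ = Nₕ/N, N = 48429.
Dept I: Wₕ = 0.18071816; term = 0.18071816²·(1 − 0.17835923)·0.4336/1561 = 7.453701 × 10^-6.
Dept III: Wₕ = 0.36085816; term = 0.36085816²·(1 − 0.10751888)·2.92/1879 = 1.8060434 × 10^-4.
Dept IV: Wₕ = 0.11294885; term = 0.11294885²·(1 − 0.20987203)·0.8516/1148 = 7.4774729 × 10^-6.
Dept II: Wₕ = 0.34547482; term = 0.34547482²·(1 − 0.13986014)·5.78/2340 = 2.5357933 × 10^-4.
Sum = 4.4911484 × 10^-4.
SE = √(4.4911484 × 10^-4) = 0.02119.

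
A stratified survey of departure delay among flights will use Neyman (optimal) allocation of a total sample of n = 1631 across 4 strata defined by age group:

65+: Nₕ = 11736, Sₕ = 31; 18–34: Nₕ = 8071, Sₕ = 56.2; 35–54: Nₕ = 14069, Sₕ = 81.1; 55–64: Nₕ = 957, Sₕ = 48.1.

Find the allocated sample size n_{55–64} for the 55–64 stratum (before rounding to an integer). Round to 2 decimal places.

37.46

Neyman allocation: nₕ = n·NₕSₕ / Σⱼ NⱼSⱼ.
Σ NⱼSⱼ = 11736·31 + 8071·56.2 + 14069·81.1 + 957·48.1 = 2.0044338 × 10^6.
n_{55–64} = 1631·957·48.1 / (2.0044338 × 10^6) = 37.46.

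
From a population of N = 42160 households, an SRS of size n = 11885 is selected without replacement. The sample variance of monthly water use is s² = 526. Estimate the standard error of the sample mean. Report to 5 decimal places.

Under SRS without replacement, Var(ȳ) = (1 − f)·s²/n with f = n/N = 11885/42160 = 0.28190228.
Var(ȳ) = (1 − 0.28190228)·526/11885 = 0.71809772·0.044257467 = 0.031781187.
SE(ȳ) = √(0.031781187) = 0.17827.

0.17827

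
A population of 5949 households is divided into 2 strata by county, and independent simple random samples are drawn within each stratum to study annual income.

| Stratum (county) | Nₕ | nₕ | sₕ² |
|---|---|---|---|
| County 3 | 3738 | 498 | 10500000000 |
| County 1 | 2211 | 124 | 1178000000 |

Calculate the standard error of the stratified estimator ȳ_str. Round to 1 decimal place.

Var(ȳ_str) = Σₕ Wₕ²(1 − fₕ)sₕ²/nₕ with Wₕ = Nₕ/N, N = 5949.
County 3: Wₕ = 0.62834090; term = 0.62834090²·(1 − 0.13322632)·10500000000/498 = 7.2153321 × 10^6.
County 1: Wₕ = 0.37165910; term = 0.37165910²·(1 − 0.05608322)·1178000000/124 = 1.238645 × 10^6.
Sum = 8.4539771 × 10^6.
SE = √(8.4539771 × 10^6) = 2907.6.

2907.6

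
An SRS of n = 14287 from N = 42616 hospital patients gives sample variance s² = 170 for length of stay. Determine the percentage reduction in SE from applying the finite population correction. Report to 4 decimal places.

f = n/N = 14287/42616 = 0.33524967.
SE_no-fpc = √(s²/n) = 0.10908221; SE_fpc = √((1−f)s²/n) = 0.088937152.
Ratio = √(1−f) = 0.81532222. Reduction = 100·(1 − 0.81532222) = 18.4678%.

18.4678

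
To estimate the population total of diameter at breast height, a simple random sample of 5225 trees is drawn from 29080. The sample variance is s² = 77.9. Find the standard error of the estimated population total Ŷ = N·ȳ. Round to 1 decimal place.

3216.0

Var(Ŷ) = N²·Var(ȳ) = N²·(1 − n/N)·s²/n.
f = 5225/29080 = 0.17967675; Var(ȳ) = 0.82032325·77.9/5225 = 0.012230274.
Var(Ŷ) = 29080² · 0.012230274 = 1.0342487 × 10^7.
SE(Ŷ) = √(1.0342487 × 10^7) = 3216.0.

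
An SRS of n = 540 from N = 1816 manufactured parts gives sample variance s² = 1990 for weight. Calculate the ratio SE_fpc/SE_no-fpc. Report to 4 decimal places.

0.8382

f = n/N = 540/1816 = 0.29735683.
SE_no-fpc = √(s²/n) = 1.9196836; SE_fpc = √((1−f)s²/n) = 1.609152.
Ratio = √(1−f) = 0.83823814.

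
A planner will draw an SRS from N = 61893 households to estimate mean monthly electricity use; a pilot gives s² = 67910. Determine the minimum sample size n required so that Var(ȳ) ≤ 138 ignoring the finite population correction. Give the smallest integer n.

Without fpc, n₀ = s²/D = 67910/138 = 492.1014.
Rounding up, n = 493.

493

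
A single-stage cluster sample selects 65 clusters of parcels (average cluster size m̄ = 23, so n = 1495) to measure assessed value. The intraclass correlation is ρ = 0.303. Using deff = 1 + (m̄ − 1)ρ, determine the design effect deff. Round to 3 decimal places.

7.666

deff = 1 + (23 − 1)·0.303 = 1 + 6.666 = 7.666.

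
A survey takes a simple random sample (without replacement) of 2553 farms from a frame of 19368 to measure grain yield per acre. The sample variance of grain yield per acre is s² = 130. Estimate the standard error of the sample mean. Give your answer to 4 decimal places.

Under SRS without replacement, Var(ȳ) = (1 − f)·s²/n with f = n/N = 2553/19368 = 0.13181537.
Var(ȳ) = (1 − 0.13181537)·130/2553 = 0.86818463·0.050920486 = 0.044208383.
SE(ȳ) = √(0.044208383) = 0.2103.

0.2103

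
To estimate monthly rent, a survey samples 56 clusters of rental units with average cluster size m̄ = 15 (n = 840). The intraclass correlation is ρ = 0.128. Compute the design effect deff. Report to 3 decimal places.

deff = 1 + (15 − 1)·0.128 = 1 + 1.792 = 2.792.

2.792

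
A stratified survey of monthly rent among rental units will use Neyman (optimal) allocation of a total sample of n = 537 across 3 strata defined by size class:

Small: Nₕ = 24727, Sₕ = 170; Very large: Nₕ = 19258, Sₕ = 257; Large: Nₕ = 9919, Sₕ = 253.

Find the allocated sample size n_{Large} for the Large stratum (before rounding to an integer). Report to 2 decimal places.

115.55

Neyman allocation: nₕ = n·NₕSₕ / Σⱼ NⱼSⱼ.
Σ NⱼSⱼ = 24727·170 + 19258·257 + 9919·253 = 1.1662403 × 10^7.
n_{Large} = 537·9919·253 / (1.1662403 × 10^7) = 115.55.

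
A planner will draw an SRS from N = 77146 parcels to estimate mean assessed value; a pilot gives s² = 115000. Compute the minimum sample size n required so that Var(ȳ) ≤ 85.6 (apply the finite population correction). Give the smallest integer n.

1321

Without fpc, n₀ = s²/D = 115000/85.6 = 1343.4579.
With fpc, (1 − n/N)·s²/n ≤ D requires n ≥ n₀/(1 + n₀/N) = 1343.4579/(1 + 1343.4579/77146) = 1320.4627.
Rounding up, n = 1321.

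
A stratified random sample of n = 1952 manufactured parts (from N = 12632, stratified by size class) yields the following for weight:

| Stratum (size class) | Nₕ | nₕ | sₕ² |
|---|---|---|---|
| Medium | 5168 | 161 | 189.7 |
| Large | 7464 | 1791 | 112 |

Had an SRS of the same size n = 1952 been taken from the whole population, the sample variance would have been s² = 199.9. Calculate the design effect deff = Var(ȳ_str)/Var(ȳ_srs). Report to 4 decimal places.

2.3985

Var(ȳ_str) = Σ Wₕ²(1−fₕ)sₕ²/nₕ with Wₕ = Nₕ/12632:
  Medium: (5168/12632)²·(1−161/5168)·189.7/161 = 0.19107212
  Large: (7464/12632)²·(1−1791/7464)·112/1791 = 0.016594441
  → Var(ȳ_str) = 0.20766656.
Var(ȳ_srs) = (1 − 1952/12632)·199.9/1952 = 0.086582898.
deff = 0.20766656 / 0.086582898 = 2.3985.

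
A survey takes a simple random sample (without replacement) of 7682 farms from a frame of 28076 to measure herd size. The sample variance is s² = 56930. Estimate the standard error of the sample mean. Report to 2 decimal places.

2.32

Under SRS without replacement, Var(ȳ) = (1 − f)·s²/n with f = n/N = 7682/28076 = 0.27361447.
Var(ȳ) = (1 − 0.27361447)·56930/7682 = 0.72638553·7.4108305 = 5.38312.
SE(ȳ) = √(5.38312) = 2.32.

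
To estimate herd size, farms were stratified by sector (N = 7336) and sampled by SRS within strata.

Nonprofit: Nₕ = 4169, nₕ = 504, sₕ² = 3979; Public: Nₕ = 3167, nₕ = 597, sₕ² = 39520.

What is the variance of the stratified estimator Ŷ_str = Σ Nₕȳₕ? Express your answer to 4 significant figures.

6.594 × 10^8

Var(Ŷ_str) = Σₕ Nₕ²(1 − fₕ)sₕ²/nₕ.
Nonprofit: 4169²·(1 − 504/4169)·3979/504 = 1.2062832 × 10^8.
Public: 3167²·(1 − 597/3167)·39520/597 = 5.3879529 × 10^8.
Sum = 6.5942361 × 10^8.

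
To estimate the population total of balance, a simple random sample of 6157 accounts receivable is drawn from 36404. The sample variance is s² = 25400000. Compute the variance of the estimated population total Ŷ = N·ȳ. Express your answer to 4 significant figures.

4.543 × 10^12

Var(Ŷ) = N²·Var(ȳ) = N²·(1 − n/N)·s²/n.
f = 6157/36404 = 0.16912977; Var(ȳ) = 0.83087023·25400000/6157 = 3427.6602.
Var(Ŷ) = 36404² · 3427.6602 = 4.5425108 × 10^12.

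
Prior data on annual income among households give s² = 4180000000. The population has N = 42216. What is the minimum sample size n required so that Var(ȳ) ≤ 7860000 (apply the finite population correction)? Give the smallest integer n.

526

Without fpc, n₀ = s²/D = 4180000000/7860000 = 531.8066.
With fpc, (1 − n/N)·s²/n ≤ D requires n ≥ n₀/(1 + n₀/N) = 531.8066/(1 + 531.8066/42216) = 525.1906.
Rounding up, n = 526.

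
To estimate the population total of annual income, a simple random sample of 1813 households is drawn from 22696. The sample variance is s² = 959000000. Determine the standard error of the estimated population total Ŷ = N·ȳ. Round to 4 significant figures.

1.583 × 10^7

Var(Ŷ) = N²·Var(ȳ) = N²·(1 − n/N)·s²/n.
f = 1813/22696 = 0.07988192; Var(ȳ) = 0.92011808·959000000/1813 = 486703.39.
Var(Ŷ) = 22696² · 486703.39 = 2.5070501 × 10^14.
SE(Ŷ) = √(2.5070501 × 10^14) = 1.583 × 10^7.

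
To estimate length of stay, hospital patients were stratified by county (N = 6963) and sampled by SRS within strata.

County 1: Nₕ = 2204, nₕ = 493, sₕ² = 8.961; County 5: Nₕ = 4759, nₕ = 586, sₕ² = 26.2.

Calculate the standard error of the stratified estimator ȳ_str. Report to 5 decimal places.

0.14045

Var(ȳ_str) = Σₕ Wₕ²(1 − fₕ)sₕ²/nₕ with Wₕ = Nₕ/N, N = 6963.
County 1: Wₕ = 0.31653023; term = 0.31653023²·(1 − 0.22368421)·8.961/493 = 0.0014137687.
County 5: Wₕ = 0.68346977; term = 0.68346977²·(1 − 0.12313511)·26.2/586 = 0.018313653.
Sum = 0.019727422.
SE = √(0.019727422) = 0.14045.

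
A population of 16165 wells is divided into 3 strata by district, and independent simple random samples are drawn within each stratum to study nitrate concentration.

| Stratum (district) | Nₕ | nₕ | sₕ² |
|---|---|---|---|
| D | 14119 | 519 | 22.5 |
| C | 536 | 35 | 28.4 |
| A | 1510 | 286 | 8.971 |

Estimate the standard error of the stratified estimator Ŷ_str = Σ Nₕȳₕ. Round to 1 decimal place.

Var(Ŷ_str) = Σₕ Nₕ²(1 − fₕ)sₕ²/nₕ.
D: 14119²·(1 − 519/14119)·22.5/519 = 8.3244971 × 10^6.
C: 536²·(1 − 35/536)·28.4/35 = 217897.78.
A: 1510²·(1 − 286/1510)·8.971/286 = 57973.99.
Sum = 8.6003689 × 10^6.
SE = √(8.6003689 × 10^6) = 2932.6.

2932.6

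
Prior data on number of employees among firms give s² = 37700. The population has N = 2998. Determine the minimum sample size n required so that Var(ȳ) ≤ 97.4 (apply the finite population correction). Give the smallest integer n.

Without fpc, n₀ = s²/D = 37700/97.4 = 387.0637.
With fpc, (1 − n/N)·s²/n ≤ D requires n ≥ n₀/(1 + n₀/N) = 387.0637/(1 + 387.0637/2998) = 342.8051.
Rounding up, n = 343.

343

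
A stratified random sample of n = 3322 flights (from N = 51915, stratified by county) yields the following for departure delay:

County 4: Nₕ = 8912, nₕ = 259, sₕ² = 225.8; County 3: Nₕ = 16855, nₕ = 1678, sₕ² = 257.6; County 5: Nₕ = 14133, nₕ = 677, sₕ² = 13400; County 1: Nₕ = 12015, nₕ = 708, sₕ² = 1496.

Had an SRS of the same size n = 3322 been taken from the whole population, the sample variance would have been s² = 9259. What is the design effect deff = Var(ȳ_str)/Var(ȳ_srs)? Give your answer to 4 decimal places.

Var(ȳ_str) = Σ Wₕ²(1−fₕ)sₕ²/nₕ with Wₕ = Nₕ/51915:
  County 4: (8912/51915)²·(1−259/8912)·225.8/259 = 0.024944818
  County 3: (16855/51915)²·(1−1678/16855)·257.6/1678 = 0.014570783
  County 5: (14133/51915)²·(1−677/14133)·13400/677 = 1.396628
  County 1: (12015/51915)²·(1−708/12015)·1496/708 = 0.10650838
  → Var(ȳ_str) = 1.542652.
Var(ȳ_srs) = (1 − 3322/51915)·9259/3322 = 2.6088272.
deff = 1.542652 / 2.6088272 = 0.5913.

0.5913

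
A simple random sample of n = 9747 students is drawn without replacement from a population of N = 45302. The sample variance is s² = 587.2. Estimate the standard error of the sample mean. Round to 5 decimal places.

0.21744

Under SRS without replacement, Var(ȳ) = (1 − f)·s²/n with f = n/N = 9747/45302 = 0.21515606.
Var(ȳ) = (1 − 0.21515606)·587.2/9747 = 0.78484394·0.060244178 = 0.047282278.
SE(ȳ) = √(0.047282278) = 0.21744.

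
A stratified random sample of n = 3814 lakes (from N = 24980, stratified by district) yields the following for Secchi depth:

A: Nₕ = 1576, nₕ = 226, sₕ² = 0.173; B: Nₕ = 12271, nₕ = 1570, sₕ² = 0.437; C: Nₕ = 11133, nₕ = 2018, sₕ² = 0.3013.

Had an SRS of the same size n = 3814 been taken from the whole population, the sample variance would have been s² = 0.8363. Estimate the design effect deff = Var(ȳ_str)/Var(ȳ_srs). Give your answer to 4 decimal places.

0.4600

Var(ȳ_str) = Σ Wₕ²(1−fₕ)sₕ²/nₕ with Wₕ = Nₕ/24980:
  A: (1576/24980)²·(1−226/1576)·0.173/226 = 2.6100136 × 10^-6
  B: (12271/24980)²·(1−1570/12271)·0.437/1570 = 5.8573508 × 10^-5
  C: (11133/24980)²·(1−2018/11133)·0.3013/2018 = 2.4280744 × 10^-5
  → Var(ȳ_str) = 8.5464266 × 10^-5.
Var(ȳ_srs) = (1 − 3814/24980)·0.8363/3814 = 1.8579232 × 10^-4.
deff = (8.5464266 × 10^-5) / (1.8579232 × 10^-4) = 0.4600.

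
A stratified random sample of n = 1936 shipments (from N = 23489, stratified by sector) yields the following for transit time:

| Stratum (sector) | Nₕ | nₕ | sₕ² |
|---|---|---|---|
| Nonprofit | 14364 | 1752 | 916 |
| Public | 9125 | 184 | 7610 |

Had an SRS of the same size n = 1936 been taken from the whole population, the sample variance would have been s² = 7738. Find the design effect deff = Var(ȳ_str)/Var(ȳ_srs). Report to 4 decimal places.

Var(ȳ_str) = Σ Wₕ²(1−fₕ)sₕ²/nₕ with Wₕ = Nₕ/23489:
  Nonprofit: (14364/23489)²·(1−1752/14364)·916/1752 = 0.17166892
  Public: (9125/23489)²·(1−184/9125)·7610/184 = 6.1158489
  → Var(ȳ_str) = 6.2875178.
Var(ȳ_srs) = (1 − 1936/23489)·7738/1936 = 3.66747.
deff = 6.2875178 / 3.66747 = 1.7144.

1.7144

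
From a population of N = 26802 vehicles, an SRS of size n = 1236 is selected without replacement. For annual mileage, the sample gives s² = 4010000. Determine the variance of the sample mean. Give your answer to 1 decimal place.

Under SRS without replacement, Var(ȳ) = (1 − f)·s²/n with f = n/N = 1236/26802 = 0.04611596.
Var(ȳ) = (1 − 0.04611596)·4010000/1236 = 0.95388404·3244.3366 = 3094.7209.

3094.7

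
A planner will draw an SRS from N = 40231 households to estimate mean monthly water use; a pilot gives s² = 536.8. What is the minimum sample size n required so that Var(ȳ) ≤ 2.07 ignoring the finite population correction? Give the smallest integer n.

Without fpc, n₀ = s²/D = 536.8/2.07 = 259.3237.
Rounding up, n = 260.

260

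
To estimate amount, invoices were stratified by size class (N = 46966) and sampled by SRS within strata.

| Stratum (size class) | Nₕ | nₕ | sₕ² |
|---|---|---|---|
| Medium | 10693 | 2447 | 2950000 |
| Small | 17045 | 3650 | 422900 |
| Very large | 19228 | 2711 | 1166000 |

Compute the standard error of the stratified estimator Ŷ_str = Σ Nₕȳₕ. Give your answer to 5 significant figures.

Var(Ŷ_str) = Σₕ Nₕ²(1 − fₕ)sₕ²/nₕ.
Medium: 10693²·(1 − 2447/10693)·2950000/2447 = 1.0629943 × 10^11.
Small: 17045²·(1 − 3650/17045)·422900/3650 = 2.6453585 × 10^10.
Very large: 19228²·(1 − 2711/19228)·1166000/2711 = 1.3659485 × 10^11.
Sum = 2.6934787 × 10^11.
SE = √(2.6934787 × 10^11) = 518990.

518990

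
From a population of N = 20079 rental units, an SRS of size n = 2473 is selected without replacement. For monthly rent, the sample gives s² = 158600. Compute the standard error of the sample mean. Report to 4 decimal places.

Under SRS without replacement, Var(ȳ) = (1 − f)·s²/n with f = n/N = 2473/20079 = 0.12316350.
Var(ȳ) = (1 − 0.12316350)·158600/2473 = 0.87683650·64.132632 = 56.233833.
SE(ȳ) = √(56.233833) = 7.4989.

7.4989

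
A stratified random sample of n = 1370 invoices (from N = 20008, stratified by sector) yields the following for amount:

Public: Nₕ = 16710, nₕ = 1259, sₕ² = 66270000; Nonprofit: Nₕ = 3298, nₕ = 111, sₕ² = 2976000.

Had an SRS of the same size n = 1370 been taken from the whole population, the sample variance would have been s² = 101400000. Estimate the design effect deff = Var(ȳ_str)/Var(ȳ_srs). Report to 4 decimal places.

0.5026

Var(ȳ_str) = Σ Wₕ²(1−fₕ)sₕ²/nₕ with Wₕ = Nₕ/20008:
  Public: (16710/20008)²·(1−1259/16710)·66270000/1259 = 33948.214
  Nonprofit: (3298/20008)²·(1−111/3298)·2976000/111 = 703.93945
  → Var(ȳ_str) = 34652.153.
Var(ȳ_srs) = (1 − 1370/20008)·101400000/1370 = 68946.626.
deff = 34652.153 / 68946.626 = 0.5026.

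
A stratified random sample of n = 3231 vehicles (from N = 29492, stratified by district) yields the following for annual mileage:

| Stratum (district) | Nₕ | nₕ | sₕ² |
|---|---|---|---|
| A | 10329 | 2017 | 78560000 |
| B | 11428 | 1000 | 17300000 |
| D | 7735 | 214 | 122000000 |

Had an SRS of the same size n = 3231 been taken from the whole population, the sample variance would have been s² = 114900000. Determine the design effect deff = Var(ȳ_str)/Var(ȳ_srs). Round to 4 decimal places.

1.4004

Var(ȳ_str) = Σ Wₕ²(1−fₕ)sₕ²/nₕ with Wₕ = Nₕ/29492:
  A: (10329/29492)²·(1−2017/10329)·78560000/2017 = 3844.598
  B: (11428/29492)²·(1−1000/11428)·17300000/1000 = 2370.3305
  D: (7735/29492)²·(1−214/7735)·122000000/214 = 38130.589
  → Var(ȳ_str) = 44345.518.
Var(ȳ_srs) = (1 − 3231/29492)·114900000/3231 = 31665.774.
deff = 44345.518 / 31665.774 = 1.4004.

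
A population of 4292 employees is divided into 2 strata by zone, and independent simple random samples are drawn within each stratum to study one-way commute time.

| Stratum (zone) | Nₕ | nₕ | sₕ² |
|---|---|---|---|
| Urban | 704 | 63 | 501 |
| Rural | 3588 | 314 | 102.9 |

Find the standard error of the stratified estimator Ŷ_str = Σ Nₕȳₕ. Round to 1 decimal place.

Var(Ŷ_str) = Σₕ Nₕ²(1 − fₕ)sₕ²/nₕ.
Urban: 704²·(1 − 63/704)·501/63 = 3.5886232 × 10^6.
Rural: 3588²·(1 − 314/3588)·102.9/314 = 3.8496109 × 10^6.
Sum = 7.4382341 × 10^6.
SE = √(7.4382341 × 10^6) = 2727.3.

2727.3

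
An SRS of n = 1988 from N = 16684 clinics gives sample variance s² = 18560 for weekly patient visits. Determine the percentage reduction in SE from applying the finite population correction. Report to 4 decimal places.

6.1467

f = n/N = 1988/16684 = 0.11915608.
SE_no-fpc = √(s²/n) = 3.0554895; SE_fpc = √((1−f)s²/n) = 2.8676773.
Ratio = √(1−f) = 0.93853286. Reduction = 100·(1 − 0.93853286) = 6.1467%.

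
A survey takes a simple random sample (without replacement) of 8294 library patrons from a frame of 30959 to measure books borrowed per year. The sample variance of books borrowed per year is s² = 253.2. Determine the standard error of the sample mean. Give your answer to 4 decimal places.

0.1495

Under SRS without replacement, Var(ȳ) = (1 − f)·s²/n with f = n/N = 8294/30959 = 0.26790271.
Var(ȳ) = (1 − 0.26790271)·253.2/8294 = 0.73209729·0.030528093 = 0.022349534.
SE(ȳ) = √(0.022349534) = 0.1495.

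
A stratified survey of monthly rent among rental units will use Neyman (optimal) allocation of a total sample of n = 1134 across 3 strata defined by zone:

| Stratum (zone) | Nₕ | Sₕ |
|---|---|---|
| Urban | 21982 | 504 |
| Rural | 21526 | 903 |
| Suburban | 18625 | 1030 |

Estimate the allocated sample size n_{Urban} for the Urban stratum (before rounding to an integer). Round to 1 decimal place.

Neyman allocation: nₕ = n·NₕSₕ / Σⱼ NⱼSⱼ.
Σ NⱼSⱼ = 21982·504 + 21526·903 + 18625·1030 = 4.9700656 × 10^7.
n_{Urban} = 1134·21982·504 / (4.9700656 × 10^7) = 252.8.

252.8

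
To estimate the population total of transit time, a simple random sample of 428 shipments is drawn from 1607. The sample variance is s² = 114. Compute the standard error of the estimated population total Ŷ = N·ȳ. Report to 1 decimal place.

Var(Ŷ) = N²·Var(ȳ) = N²·(1 − n/N)·s²/n.
f = 428/1607 = 0.26633479; Var(ȳ) = 0.73366521·114/428 = 0.1954155.
Var(Ŷ) = 1607² · 0.1954155 = 504650.56.
SE(Ŷ) = √(504650.56) = 710.4.

710.4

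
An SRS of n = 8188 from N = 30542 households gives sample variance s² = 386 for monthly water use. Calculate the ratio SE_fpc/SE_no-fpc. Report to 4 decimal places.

f = n/N = 8188/30542 = 0.26808984.
SE_no-fpc = √(s²/n) = 0.21712245; SE_fpc = √((1−f)s²/n) = 0.18575205.
Ratio = √(1−f) = 0.85551748.

0.8555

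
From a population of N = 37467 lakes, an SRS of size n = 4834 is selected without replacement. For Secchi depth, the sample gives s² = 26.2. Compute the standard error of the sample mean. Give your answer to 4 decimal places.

Under SRS without replacement, Var(ȳ) = (1 − f)·s²/n with f = n/N = 4834/37467 = 0.12902020.
Var(ȳ) = (1 − 0.12902020)·26.2/4834 = 0.87097980·0.0054199421 = 0.00472066.
SE(ȳ) = √(0.00472066) = 0.0687.

0.0687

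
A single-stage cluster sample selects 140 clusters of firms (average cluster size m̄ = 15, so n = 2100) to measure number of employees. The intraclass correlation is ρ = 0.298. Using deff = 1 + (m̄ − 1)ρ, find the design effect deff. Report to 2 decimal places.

5.17

deff = 1 + (15 − 1)·0.298 = 1 + 4.172 = 5.172.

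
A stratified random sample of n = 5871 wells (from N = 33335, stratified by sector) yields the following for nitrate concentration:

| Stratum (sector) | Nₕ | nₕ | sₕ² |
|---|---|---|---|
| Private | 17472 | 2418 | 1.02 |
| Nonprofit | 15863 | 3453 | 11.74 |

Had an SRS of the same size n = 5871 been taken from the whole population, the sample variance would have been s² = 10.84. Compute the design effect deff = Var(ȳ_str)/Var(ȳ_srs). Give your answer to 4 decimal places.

Var(ȳ_str) = Σ Wₕ²(1−fₕ)sₕ²/nₕ with Wₕ = Nₕ/33335:
  Private: (17472/33335)²·(1−2418/17472)·1.02/2418 = 9.9847568 × 10^-5
  Nonprofit: (15863/33335)²·(1−3453/15863)·11.74/3453 = 6.0232058 × 10^-4
  → Var(ȳ_str) = 7.0216815 × 10^-4.
Var(ȳ_srs) = (1 − 5871/33335)·10.84/5871 = 0.0015211797.
deff = (7.0216815 × 10^-4) / 0.0015211797 = 0.4616.

0.4616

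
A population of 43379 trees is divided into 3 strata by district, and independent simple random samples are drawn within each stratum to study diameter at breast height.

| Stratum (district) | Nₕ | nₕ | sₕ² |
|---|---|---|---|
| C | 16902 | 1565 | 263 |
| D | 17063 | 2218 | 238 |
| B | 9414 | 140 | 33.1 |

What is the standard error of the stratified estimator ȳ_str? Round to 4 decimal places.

0.2204

Var(ȳ_str) = Σₕ Wₕ²(1 − fₕ)sₕ²/nₕ with Wₕ = Nₕ/N, N = 43379.
C: Wₕ = 0.38963554; term = 0.38963554²·(1 − 0.09259259)·263/1565 = 0.023150525.
D: Wₕ = 0.39334701; term = 0.39334701²·(1 − 0.12998886)·238/2218 = 0.014444148.
B: Wₕ = 0.21701745; term = 0.21701745²·(1 − 0.01487147)·33.1/140 = 0.010969382.
Sum = 0.048564055.
SE = √(0.048564055) = 0.2204.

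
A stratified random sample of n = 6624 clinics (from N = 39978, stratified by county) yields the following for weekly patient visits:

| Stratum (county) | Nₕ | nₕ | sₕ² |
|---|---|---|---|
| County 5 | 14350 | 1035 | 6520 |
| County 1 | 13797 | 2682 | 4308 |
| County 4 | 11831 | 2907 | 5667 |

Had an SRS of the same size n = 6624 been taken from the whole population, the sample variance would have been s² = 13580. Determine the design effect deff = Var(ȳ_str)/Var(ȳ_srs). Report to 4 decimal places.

0.6057

Var(ȳ_str) = Σ Wₕ²(1−fₕ)sₕ²/nₕ with Wₕ = Nₕ/39978:
  County 5: (14350/39978)²·(1−1035/14350)·6520/1035 = 0.75310961
  County 1: (13797/39978)²·(1−2682/13797)·4308/2682 = 0.15412352
  County 4: (11831/39978)²·(1−2907/11831)·5667/2907 = 0.1287796
  → Var(ȳ_str) = 1.0360127.
Var(ȳ_srs) = (1 − 6624/39978)·13580/6624 = 1.7104339.
deff = 1.0360127 / 1.7104339 = 0.6057.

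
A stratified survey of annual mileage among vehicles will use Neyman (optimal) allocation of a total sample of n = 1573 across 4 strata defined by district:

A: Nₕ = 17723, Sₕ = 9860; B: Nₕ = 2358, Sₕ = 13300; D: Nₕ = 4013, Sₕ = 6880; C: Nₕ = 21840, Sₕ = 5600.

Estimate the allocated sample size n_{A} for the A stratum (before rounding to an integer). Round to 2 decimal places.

Neyman allocation: nₕ = n·NₕSₕ / Σⱼ NⱼSⱼ.
Σ NⱼSⱼ = 17723·9860 + 2358·13300 + 4013·6880 + 21840·5600 = 3.5602362 × 10^8.
n_{A} = 1573·17723·9860 / (3.5602362 × 10^8) = 772.08.

772.08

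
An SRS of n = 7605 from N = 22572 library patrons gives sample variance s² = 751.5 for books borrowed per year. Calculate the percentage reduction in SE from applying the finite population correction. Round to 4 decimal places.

18.5704

f = n/N = 7605/22572 = 0.33692185.
SE_no-fpc = √(s²/n) = 0.31435103; SE_fpc = √((1−f)s²/n) = 0.25597482.
Ratio = √(1−f) = 0.81429611. Reduction = 100·(1 − 0.81429611) = 18.5704%.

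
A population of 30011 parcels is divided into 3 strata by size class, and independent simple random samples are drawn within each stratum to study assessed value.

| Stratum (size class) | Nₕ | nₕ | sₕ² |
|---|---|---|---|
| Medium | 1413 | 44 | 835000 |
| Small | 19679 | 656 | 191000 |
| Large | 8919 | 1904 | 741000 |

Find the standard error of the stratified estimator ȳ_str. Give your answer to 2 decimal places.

13.74

Var(ȳ_str) = Σₕ Wₕ²(1 − fₕ)sₕ²/nₕ with Wₕ = Nₕ/N, N = 30011.
Medium: Wₕ = 0.04708274; term = 0.04708274²·(1 − 0.03113942)·835000/44 = 40.758527.
Small: Wₕ = 0.65572623; term = 0.65572623²·(1 − 0.03333503)·191000/656 = 121.01818.
Large: Wₕ = 0.29719103; term = 0.29719103²·(1 − 0.21347685)·741000/1904 = 27.035485.
Sum = 188.81219.
SE = √(188.81219) = 13.74.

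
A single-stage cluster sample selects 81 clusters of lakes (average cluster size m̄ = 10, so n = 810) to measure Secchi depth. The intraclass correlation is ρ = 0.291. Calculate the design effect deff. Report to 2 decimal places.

3.62

deff = 1 + (10 − 1)·0.291 = 1 + 2.619 = 3.619.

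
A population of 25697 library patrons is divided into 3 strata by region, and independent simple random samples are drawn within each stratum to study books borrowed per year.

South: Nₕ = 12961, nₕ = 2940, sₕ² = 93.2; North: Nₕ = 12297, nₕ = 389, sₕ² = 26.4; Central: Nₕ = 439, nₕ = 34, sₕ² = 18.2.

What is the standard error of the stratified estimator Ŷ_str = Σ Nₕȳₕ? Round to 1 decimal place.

3761.7

Var(Ŷ_str) = Σₕ Nₕ²(1 − fₕ)sₕ²/nₕ.
South: 12961²·(1 − 2940/12961)·93.2/2940 = 4.1173535 × 10^6.
North: 12297²·(1 − 389/12297)·26.4/389 = 9.9378474 × 10^6.
Central: 439²·(1 − 34/439)·18.2/34 = 95172.618.
Sum = 1.4150374 × 10^7.
SE = √(1.4150374 × 10^7) = 3761.7.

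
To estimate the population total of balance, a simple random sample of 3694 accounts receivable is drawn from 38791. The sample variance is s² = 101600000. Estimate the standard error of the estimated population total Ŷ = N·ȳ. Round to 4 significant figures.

Var(Ŷ) = N²·Var(ȳ) = N²·(1 − n/N)·s²/n.
f = 3694/38791 = 0.09522827; Var(ȳ) = 0.90477173·101600000/3694 = 24884.896.
Var(Ŷ) = 38791² · 24884.896 = 3.744534 × 10^13.
SE(Ŷ) = √(3.744534 × 10^13) = 6.119 × 10^6.

6.119 × 10^6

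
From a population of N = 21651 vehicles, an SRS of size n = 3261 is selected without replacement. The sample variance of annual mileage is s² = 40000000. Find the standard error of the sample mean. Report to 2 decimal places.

102.07

Under SRS without replacement, Var(ȳ) = (1 − f)·s²/n with f = n/N = 3261/21651 = 0.15061660.
Var(ȳ) = (1 − 0.15061660)·40000000/3261 = 0.84938340·12266.176 = 10418.686.
SE(ȳ) = √(10418.686) = 102.07.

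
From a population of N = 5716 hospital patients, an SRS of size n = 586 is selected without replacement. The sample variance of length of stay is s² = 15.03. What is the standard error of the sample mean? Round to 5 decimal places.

Under SRS without replacement, Var(ȳ) = (1 − f)·s²/n with f = n/N = 586/5716 = 0.10251924.
Var(ȳ) = (1 − 0.10251924)·15.03/586 = 0.89748076·0.025648464 = 0.023019003.
SE(ȳ) = √(0.023019003) = 0.15172.

0.15172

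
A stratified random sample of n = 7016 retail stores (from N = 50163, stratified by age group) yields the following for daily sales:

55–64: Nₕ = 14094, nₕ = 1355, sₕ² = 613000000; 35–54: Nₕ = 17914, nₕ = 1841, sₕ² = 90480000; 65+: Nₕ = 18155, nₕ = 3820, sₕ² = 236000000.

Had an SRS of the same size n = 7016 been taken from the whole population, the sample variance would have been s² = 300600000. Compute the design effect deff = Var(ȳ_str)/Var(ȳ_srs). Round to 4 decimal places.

Var(ȳ_str) = Σ Wₕ²(1−fₕ)sₕ²/nₕ with Wₕ = Nₕ/50163:
  55–64: (14094/50163)²·(1−1355/14094)·613000000/1355 = 32279.276
  35–54: (17914/50163)²·(1−1841/17914)·90480000/1841 = 5623.6893
  65+: (18155/50163)²·(1−3820/18155)·236000000/3820 = 6389.6282
  → Var(ȳ_str) = 44292.594.
Var(ȳ_srs) = (1 − 7016/50163)·300600000/7016 = 36852.461.
deff = 44292.594 / 36852.461 = 1.2019.

1.2019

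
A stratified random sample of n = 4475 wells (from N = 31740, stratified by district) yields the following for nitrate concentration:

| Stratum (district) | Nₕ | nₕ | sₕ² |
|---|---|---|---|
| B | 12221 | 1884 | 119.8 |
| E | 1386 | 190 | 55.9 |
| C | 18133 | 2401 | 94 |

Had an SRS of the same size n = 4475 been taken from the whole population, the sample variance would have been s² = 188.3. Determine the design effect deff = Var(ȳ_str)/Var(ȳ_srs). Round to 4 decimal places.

Var(ȳ_str) = Σ Wₕ²(1−fₕ)sₕ²/nₕ with Wₕ = Nₕ/31740:
  B: (12221/31740)²·(1−1884/12221)·119.8/1884 = 0.0079737632
  E: (1386/31740)²·(1−190/1386)·55.9/190 = 4.8410411 × 10^-4
  C: (18133/31740)²·(1−2401/18133)·94/2401 = 0.011086015
  → Var(ȳ_str) = 0.019543882.
Var(ȳ_srs) = (1 − 4475/31740)·188.3/4475 = 0.036145635.
deff = 0.019543882 / 0.036145635 = 0.5407.

0.5407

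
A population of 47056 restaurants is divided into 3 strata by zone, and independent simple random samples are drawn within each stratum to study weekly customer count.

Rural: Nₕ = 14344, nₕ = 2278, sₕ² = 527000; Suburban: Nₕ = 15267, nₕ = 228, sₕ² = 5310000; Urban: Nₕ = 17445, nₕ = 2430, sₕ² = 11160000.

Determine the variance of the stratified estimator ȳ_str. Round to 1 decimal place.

2976.3

Var(ȳ_str) = Σₕ Wₕ²(1 − fₕ)sₕ²/nₕ with Wₕ = Nₕ/N, N = 47056.
Rural: Wₕ = 0.30482829; term = 0.30482829²·(1 − 0.15881205)·527000/2278 = 18.082583.
Suburban: Wₕ = 0.32444322; term = 0.32444322²·(1 − 0.01493417)·5310000/228 = 2414.9176.
Urban: Wₕ = 0.37072849; term = 0.37072849²·(1 − 0.13929493)·11160000/2430 = 543.28062.
Sum = 2976.2808.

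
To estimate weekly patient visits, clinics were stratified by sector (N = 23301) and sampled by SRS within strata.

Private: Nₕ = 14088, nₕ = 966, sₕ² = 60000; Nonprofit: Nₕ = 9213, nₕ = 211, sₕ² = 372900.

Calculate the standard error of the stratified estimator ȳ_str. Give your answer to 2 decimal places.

Var(ȳ_str) = Σₕ Wₕ²(1 − fₕ)sₕ²/nₕ with Wₕ = Nₕ/N, N = 23301.
Private: Wₕ = 0.60460924; term = 0.60460924²·(1 − 0.06856899)·60000/966 = 21.148247.
Nonprofit: Wₕ = 0.39539076; term = 0.39539076²·(1 − 0.02290242)·372900/211 = 269.96091.
Sum = 291.10916.
SE = √(291.10916) = 17.06.

17.06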